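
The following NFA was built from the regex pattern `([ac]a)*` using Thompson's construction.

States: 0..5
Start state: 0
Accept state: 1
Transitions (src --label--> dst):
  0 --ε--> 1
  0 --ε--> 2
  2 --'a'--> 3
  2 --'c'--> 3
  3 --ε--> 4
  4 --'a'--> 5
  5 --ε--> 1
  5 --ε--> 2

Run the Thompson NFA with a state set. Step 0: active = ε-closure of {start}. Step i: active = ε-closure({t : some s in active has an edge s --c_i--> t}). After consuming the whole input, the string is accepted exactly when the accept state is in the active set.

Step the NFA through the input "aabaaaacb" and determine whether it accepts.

Answer: REJECT

Trace:
initial (ε-close {0}): {0,1,2}
'a' @ 1: {3,4}
'a' @ 2: {1,2,5}  (accept∈set)
'b' @ 3: {}  — no active states
rest 'aaaacb' ignored (set empty)
final: {}; accept 1 not in set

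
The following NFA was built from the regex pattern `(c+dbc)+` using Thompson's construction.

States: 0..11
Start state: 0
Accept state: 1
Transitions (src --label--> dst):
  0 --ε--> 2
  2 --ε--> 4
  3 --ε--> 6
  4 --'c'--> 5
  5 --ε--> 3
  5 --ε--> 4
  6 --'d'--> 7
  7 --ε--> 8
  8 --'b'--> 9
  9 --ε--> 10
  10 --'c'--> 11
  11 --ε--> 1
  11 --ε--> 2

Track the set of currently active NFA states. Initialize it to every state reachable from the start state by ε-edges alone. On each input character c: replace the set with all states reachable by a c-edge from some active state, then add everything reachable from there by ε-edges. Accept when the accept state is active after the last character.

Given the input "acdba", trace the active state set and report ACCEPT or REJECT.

initial (ε-close {0}): {0,2,4}
'a' @ 1: {}  — dead — no transitions
rest 'cdba' ignored (set empty)
after full input: {}  (accept=1 not in)

Answer: REJECT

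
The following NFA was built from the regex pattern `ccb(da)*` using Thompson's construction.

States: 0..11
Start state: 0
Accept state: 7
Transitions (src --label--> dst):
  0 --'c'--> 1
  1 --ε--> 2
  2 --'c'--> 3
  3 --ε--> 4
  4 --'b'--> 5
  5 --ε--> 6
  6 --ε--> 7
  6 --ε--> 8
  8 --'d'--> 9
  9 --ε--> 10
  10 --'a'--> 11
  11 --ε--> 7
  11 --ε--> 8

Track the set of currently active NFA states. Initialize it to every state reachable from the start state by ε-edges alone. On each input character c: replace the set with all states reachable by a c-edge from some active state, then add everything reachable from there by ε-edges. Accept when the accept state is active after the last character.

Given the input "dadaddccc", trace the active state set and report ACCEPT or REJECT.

S₀ = ε-closure({0}) = {0}
'd' @ 1: {}  — no active states
rest 'adaddccc' ignored (set empty)
end set {} — state 7 not in

Answer: REJECT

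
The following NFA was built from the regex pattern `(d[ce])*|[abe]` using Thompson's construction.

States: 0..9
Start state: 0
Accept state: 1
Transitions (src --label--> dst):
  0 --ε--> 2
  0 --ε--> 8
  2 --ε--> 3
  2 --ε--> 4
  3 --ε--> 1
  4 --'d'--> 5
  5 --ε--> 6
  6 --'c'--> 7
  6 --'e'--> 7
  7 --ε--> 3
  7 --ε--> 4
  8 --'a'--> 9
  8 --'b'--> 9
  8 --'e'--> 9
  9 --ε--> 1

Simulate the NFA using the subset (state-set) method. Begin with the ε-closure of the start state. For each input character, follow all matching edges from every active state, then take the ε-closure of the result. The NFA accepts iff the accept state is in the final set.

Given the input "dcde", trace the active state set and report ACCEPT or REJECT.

Answer: ACCEPT

Steps:
initial (ε-close {0}): {0,1,2,3,4,8}
'd' @ 1: {5,6}
'c' @ 2: {1,3,4,7}  ✓accept
'd' @ 3: {5,6}
'e' @ 4: {1,3,4,7}  ✓accept
end set {1,3,4,7} — state 1 in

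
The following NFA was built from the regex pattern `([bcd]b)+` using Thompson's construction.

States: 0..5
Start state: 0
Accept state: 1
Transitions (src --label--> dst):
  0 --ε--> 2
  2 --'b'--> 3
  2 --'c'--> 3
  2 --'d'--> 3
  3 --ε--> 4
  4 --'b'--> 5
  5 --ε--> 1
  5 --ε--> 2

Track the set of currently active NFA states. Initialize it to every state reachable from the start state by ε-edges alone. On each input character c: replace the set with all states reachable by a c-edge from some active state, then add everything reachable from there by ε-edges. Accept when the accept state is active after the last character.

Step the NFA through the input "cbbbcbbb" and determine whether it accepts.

Answer: ACCEPT

Trace:
initial (ε-close {0}): {0,2}
'c' @ 1: {3,4}
'b' @ 2: {1,2,5}  (accept∈set)
'b' @ 3: {3,4}
'b' @ 4: {1,2,5}  (accept∈set)
'c' @ 5: {3,4}
'b' @ 6: {1,2,5}  (accept∈set)
'b' @ 7: {3,4}
'b' @ 8: {1,2,5}  (accept∈set)
end set {1,2,5} — state 1 in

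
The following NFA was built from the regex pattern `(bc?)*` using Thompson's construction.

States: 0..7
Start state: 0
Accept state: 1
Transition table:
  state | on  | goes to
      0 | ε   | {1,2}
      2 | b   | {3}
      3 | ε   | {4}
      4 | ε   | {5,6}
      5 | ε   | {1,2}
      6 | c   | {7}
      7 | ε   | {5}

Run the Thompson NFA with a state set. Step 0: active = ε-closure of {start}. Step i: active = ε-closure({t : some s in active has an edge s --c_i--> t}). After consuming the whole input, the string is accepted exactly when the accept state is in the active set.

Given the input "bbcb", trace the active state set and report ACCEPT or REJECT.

start: ε-closure({0}) = {0,1,2}
'b' @ 1: {1,2,3,4,5,6}  ✓accept
'b' @ 2: {1,2,3,4,5,6}  ✓accept
'c' @ 3: {1,2,5,7}  ✓accept
'b' @ 4: {1,2,3,4,5,6}  ✓accept
final: {1,2,3,4,5,6}; accept 1 in set

Answer: ACCEPT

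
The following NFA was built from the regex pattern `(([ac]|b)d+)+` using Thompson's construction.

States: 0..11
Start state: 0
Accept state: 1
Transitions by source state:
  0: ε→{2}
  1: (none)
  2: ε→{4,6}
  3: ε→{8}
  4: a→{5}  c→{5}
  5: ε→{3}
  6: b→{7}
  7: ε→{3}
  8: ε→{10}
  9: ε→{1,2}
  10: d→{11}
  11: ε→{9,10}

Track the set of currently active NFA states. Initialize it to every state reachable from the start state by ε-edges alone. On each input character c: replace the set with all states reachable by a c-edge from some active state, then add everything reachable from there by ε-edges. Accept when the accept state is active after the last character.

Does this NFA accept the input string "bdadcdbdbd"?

initial (ε-close {0}): {0,2,4,6}
'b' @ 1: {3,7,8,10}
'd' @ 2: {1,2,4,6,9,10,11}  ✓accept
'a' @ 3: {3,5,8,10}
'd' @ 4: {1,2,4,6,9,10,11}  ✓accept
'c' @ 5: {3,5,8,10}
'd' @ 6: {1,2,4,6,9,10,11}  ✓accept
'b' @ 7: {3,7,8,10}
'd' @ 8: {1,2,4,6,9,10,11}  ✓accept
'b' @ 9: {3,7,8,10}
'd' @ 10: {1,2,4,6,9,10,11}  ✓accept
end set {1,2,4,6,9,10,11} — state 1 in

Answer: ACCEPT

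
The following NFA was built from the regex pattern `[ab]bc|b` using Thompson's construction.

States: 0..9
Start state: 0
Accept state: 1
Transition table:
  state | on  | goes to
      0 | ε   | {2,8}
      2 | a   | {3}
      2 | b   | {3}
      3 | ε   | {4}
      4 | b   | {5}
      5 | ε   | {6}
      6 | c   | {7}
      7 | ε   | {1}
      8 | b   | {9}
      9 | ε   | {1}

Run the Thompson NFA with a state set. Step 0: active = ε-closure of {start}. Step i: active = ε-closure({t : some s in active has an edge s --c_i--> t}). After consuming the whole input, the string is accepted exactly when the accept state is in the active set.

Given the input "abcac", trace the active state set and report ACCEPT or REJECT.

Answer: REJECT

Derivation:
S₀ = ε-closure({0}) = {0,2,8}
'a' @ 1: {3,4}
'b' @ 2: {5,6}
'c' @ 3: {1,7}  [accepting]
'a' @ 4: {}  — no active states
rest 'c' ignored (set empty)
end set {} — state 1 not in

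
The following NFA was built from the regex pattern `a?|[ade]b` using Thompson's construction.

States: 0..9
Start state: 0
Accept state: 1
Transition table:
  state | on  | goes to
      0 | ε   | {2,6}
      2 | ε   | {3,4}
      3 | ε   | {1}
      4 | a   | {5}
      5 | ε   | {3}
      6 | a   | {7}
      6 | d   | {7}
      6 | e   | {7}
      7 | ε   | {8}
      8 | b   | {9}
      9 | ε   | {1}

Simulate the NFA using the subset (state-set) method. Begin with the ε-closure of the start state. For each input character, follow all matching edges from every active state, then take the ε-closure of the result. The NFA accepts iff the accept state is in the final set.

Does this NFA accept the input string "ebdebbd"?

Answer: REJECT

Derivation:
initial (ε-close {0}): {0,1,2,3,4,6}
'e' @ 1: {7,8}
'b' @ 2: {1,9}  [accepting]
'd' @ 3: {}  — dead — no transitions
rest 'ebbd' ignored (set empty)
final: {}; accept 1 not in set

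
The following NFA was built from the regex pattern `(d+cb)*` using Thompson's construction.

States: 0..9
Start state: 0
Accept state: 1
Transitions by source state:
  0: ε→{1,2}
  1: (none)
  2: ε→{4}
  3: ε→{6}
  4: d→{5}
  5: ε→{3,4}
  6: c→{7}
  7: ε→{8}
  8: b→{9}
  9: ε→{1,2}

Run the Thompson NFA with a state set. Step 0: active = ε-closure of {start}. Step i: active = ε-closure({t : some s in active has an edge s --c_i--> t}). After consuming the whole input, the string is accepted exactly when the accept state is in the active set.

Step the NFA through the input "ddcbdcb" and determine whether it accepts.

Answer: ACCEPT

Derivation:
start: ε-closure({0}) = {0,1,2,4}
'd' @ 1: {3,4,5,6}
'd' @ 2: {3,4,5,6}
'c' @ 3: {7,8}
'b' @ 4: {1,2,4,9}  ✓accept
'd' @ 5: {3,4,5,6}
'c' @ 6: {7,8}
'b' @ 7: {1,2,4,9}  ✓accept
after full input: {1,2,4,9}  (accept=1 in)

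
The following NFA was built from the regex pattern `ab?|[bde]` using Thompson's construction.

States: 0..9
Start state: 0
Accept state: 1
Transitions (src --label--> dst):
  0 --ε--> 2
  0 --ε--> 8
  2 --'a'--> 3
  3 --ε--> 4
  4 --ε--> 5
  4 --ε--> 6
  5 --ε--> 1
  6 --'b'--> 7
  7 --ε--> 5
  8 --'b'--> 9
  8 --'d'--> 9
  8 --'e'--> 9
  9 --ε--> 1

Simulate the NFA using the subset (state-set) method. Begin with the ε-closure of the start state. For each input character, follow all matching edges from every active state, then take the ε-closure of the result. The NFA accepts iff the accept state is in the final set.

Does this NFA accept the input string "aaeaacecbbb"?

Answer: REJECT

Trace:
start: ε-closure({0}) = {0,2,8}
'a' @ 1: {1,3,4,5,6}  ✓accept
'a' @ 2: {}  — state set empty
rest 'eaacecbbb' ignored (set empty)
after full input: {}  (accept=1 not in)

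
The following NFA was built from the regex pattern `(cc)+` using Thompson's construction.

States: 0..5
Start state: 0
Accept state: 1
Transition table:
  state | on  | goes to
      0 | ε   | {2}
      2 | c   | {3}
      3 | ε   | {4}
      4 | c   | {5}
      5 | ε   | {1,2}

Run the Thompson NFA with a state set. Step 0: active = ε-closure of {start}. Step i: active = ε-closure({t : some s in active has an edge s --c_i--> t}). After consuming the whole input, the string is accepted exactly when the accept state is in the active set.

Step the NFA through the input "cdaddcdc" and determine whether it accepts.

initial (ε-close {0}): {0,2}
'c' @ 1: {3,4}
'd' @ 2: {}  — dead — no transitions
rest 'addcdc' ignored (set empty)
final: {}; accept 1 not in set

Answer: REJECT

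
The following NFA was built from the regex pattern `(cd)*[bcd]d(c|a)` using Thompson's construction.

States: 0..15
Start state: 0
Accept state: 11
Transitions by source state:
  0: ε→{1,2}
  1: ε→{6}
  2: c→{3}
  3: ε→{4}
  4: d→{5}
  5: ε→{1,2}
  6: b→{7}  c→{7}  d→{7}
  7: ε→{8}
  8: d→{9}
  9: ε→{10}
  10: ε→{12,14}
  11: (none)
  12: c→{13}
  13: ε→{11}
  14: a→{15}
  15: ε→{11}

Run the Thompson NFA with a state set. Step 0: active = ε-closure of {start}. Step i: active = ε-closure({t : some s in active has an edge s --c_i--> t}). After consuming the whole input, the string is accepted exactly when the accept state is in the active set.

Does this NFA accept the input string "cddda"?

start: ε-closure({0}) = {0,1,2,6}
'c' @ 1: {3,4,7,8}
'd' @ 2: {1,2,5,6,9,10,12,14}
'd' @ 3: {7,8}
'd' @ 4: {9,10,12,14}
'a' @ 5: {11,15}  ✓accept
after full input: {11,15}  (accept=11 in)

Answer: ACCEPT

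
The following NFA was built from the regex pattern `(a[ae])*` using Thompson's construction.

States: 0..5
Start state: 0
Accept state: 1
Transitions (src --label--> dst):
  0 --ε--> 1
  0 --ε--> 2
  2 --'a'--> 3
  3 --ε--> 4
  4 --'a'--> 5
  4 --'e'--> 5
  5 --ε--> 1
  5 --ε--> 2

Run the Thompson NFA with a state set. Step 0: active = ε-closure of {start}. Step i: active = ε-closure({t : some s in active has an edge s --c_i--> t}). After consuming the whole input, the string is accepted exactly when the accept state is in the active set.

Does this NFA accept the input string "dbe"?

Answer: REJECT

Derivation:
initial (ε-close {0}): {0,1,2}
'd' @ 1: {}  — state set empty
rest 'be' ignored (set empty)
final: {}; accept 1 not in set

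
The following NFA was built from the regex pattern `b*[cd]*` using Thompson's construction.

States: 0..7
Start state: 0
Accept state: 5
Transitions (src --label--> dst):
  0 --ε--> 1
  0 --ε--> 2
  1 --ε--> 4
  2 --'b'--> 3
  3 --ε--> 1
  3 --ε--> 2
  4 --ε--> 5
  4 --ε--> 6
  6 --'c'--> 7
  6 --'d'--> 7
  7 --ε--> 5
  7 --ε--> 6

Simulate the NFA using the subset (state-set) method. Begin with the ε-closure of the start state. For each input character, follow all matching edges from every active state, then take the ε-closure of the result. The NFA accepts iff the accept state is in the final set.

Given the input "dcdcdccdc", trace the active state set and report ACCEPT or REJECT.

Answer: ACCEPT

Derivation:
S₀ = ε-closure({0}) = {0,1,2,4,5,6}
'd' @ 1: {5,6,7}  [accepting]
'c' @ 2: {5,6,7}  [accepting]
'd' @ 3: {5,6,7}  [accepting]
'c' @ 4: {5,6,7}  [accepting]
'd' @ 5: {5,6,7}  [accepting]
'c' @ 6: {5,6,7}  [accepting]
'c' @ 7: {5,6,7}  [accepting]
'd' @ 8: {5,6,7}  [accepting]
'c' @ 9: {5,6,7}  [accepting]
final: {5,6,7}; accept 5 in set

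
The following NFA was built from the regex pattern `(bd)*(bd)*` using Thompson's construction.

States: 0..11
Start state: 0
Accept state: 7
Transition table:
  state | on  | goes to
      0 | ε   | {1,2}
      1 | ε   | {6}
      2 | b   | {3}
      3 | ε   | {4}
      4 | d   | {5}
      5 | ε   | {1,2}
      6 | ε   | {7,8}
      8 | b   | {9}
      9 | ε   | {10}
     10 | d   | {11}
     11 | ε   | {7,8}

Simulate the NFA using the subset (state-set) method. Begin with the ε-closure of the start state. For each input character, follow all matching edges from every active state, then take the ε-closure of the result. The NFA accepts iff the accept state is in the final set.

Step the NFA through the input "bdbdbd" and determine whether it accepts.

start: ε-closure({0}) = {0,1,2,6,7,8}
'b' @ 1: {3,4,9,10}
'd' @ 2: {1,2,5,6,7,8,11}  ✓accept
'b' @ 3: {3,4,9,10}
'd' @ 4: {1,2,5,6,7,8,11}  ✓accept
'b' @ 5: {3,4,9,10}
'd' @ 6: {1,2,5,6,7,8,11}  ✓accept
final: {1,2,5,6,7,8,11}; accept 7 in set

Answer: ACCEPT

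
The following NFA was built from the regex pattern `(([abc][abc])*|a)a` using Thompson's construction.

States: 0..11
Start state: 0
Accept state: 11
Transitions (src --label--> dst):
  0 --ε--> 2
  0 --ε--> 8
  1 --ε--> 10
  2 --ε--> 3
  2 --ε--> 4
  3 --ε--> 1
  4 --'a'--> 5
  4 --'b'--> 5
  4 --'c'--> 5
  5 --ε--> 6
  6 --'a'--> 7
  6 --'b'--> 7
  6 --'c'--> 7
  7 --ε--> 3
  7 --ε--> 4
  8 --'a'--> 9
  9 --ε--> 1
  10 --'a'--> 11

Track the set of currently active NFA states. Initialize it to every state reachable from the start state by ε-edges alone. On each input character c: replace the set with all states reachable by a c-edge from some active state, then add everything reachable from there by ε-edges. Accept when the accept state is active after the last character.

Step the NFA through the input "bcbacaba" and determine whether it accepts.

S₀ = ε-closure({0}) = {0,1,2,3,4,8,10}
'b' @ 1: {5,6}
'c' @ 2: {1,3,4,7,10}
'b' @ 3: {5,6}
'a' @ 4: {1,3,4,7,10}
'c' @ 5: {5,6}
'a' @ 6: {1,3,4,7,10}
'b' @ 7: {5,6}
'a' @ 8: {1,3,4,7,10}
end set {1,3,4,7,10} — state 11 not in

Answer: REJECT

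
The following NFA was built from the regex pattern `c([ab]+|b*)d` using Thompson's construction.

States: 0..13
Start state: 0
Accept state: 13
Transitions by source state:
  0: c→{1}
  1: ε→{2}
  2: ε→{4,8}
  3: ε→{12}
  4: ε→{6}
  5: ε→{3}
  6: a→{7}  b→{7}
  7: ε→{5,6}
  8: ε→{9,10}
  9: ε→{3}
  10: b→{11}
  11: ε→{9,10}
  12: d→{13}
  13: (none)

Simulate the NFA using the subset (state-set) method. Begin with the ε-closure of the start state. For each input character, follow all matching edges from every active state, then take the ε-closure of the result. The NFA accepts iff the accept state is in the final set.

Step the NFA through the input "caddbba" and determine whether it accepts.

Answer: REJECT

Steps:
initial (ε-close {0}): {0}
'c' @ 1: {1,2,3,4,6,8,9,10,12}
'a' @ 2: {3,5,6,7,12}
'd' @ 3: {13}  [accepting]
'd' @ 4: {}  — state set empty
rest 'bba' ignored (set empty)
after full input: {}  (accept=13 not in)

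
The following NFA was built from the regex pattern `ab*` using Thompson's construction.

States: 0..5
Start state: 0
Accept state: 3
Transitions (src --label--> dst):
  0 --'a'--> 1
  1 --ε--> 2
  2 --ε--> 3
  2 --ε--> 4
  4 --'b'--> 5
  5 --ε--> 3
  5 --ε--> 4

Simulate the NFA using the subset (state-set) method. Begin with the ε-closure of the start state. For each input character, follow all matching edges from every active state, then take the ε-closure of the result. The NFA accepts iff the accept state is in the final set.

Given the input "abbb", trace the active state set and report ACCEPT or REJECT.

Answer: ACCEPT

Trace:
start: ε-closure({0}) = {0}
'a' @ 1: {1,2,3,4}  (accept∈set)
'b' @ 2: {3,4,5}  (accept∈set)
'b' @ 3: {3,4,5}  (accept∈set)
'b' @ 4: {3,4,5}  (accept∈set)
after full input: {3,4,5}  (accept=3 in)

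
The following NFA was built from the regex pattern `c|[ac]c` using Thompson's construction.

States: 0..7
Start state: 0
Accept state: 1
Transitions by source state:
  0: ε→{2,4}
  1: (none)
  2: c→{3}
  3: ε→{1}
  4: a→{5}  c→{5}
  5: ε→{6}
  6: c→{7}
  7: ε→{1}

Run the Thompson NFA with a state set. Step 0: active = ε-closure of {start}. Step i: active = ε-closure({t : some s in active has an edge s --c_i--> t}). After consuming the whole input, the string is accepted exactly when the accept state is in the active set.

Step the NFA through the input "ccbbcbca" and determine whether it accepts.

start: ε-closure({0}) = {0,2,4}
'c' @ 1: {1,3,5,6}  (accept∈set)
'c' @ 2: {1,7}  (accept∈set)
'b' @ 3: {}  — no active states
rest 'bcbca' ignored (set empty)
end set {} — state 1 not in

Answer: REJECT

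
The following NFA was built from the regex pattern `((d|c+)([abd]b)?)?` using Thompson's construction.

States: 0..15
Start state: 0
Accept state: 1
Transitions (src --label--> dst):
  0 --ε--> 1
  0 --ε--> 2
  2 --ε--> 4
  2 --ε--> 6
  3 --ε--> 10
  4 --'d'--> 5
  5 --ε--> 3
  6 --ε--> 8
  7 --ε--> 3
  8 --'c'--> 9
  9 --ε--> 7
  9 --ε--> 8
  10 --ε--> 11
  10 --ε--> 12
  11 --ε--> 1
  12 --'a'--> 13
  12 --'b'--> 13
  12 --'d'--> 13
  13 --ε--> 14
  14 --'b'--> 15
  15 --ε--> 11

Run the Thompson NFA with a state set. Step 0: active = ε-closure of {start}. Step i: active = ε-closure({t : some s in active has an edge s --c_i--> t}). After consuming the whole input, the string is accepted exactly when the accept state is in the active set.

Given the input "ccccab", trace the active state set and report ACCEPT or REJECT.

Answer: ACCEPT

Derivation:
S₀ = ε-closure({0}) = {0,1,2,4,6,8}
'c' @ 1: {1,3,7,8,9,10,11,12}  [accepting]
'c' @ 2: {1,3,7,8,9,10,11,12}  [accepting]
'c' @ 3: {1,3,7,8,9,10,11,12}  [accepting]
'c' @ 4: {1,3,7,8,9,10,11,12}  [accepting]
'a' @ 5: {13,14}
'b' @ 6: {1,11,15}  [accepting]
final: {1,11,15}; accept 1 in set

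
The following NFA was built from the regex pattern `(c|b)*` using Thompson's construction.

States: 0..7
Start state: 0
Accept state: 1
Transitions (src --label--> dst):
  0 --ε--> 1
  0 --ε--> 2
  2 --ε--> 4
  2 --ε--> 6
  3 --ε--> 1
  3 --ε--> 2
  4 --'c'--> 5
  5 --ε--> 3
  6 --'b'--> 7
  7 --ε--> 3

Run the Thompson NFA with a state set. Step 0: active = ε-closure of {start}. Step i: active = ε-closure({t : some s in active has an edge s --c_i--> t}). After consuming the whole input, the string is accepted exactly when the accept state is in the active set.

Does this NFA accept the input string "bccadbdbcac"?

start: ε-closure({0}) = {0,1,2,4,6}
'b' @ 1: {1,2,3,4,6,7}  ✓accept
'c' @ 2: {1,2,3,4,5,6}  ✓accept
'c' @ 3: {1,2,3,4,5,6}  ✓accept
'a' @ 4: {}  — no active states
rest 'dbdbcac' ignored (set empty)
end set {} — state 1 not in

Answer: REJECT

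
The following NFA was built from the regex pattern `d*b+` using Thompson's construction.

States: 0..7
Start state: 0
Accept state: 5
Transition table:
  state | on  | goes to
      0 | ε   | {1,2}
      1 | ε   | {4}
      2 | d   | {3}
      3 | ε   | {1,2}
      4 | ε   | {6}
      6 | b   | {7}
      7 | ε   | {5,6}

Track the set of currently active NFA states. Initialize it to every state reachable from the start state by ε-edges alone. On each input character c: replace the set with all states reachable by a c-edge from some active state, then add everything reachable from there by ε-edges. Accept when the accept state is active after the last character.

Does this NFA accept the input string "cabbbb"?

Answer: REJECT

Derivation:
S₀ = ε-closure({0}) = {0,1,2,4,6}
'c' @ 1: {}  — state set empty
rest 'abbbb' ignored (set empty)
after full input: {}  (accept=5 not in)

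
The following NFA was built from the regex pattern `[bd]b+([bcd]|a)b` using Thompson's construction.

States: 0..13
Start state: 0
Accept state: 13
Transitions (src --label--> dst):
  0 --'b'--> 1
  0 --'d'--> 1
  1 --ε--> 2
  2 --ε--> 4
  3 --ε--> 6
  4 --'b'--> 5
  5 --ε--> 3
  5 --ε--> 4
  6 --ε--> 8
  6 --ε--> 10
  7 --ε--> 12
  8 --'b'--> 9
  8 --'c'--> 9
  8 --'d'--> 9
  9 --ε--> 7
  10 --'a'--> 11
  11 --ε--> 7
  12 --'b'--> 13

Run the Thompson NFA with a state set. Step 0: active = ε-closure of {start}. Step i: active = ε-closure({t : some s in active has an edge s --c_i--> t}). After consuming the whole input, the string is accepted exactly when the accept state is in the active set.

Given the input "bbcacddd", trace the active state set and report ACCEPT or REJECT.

start: ε-closure({0}) = {0}
'b' @ 1: {1,2,4}
'b' @ 2: {3,4,5,6,8,10}
'c' @ 3: {7,9,12}
'a' @ 4: {}  — no active states
rest 'cddd' ignored (set empty)
end set {} — state 13 not in

Answer: REJECT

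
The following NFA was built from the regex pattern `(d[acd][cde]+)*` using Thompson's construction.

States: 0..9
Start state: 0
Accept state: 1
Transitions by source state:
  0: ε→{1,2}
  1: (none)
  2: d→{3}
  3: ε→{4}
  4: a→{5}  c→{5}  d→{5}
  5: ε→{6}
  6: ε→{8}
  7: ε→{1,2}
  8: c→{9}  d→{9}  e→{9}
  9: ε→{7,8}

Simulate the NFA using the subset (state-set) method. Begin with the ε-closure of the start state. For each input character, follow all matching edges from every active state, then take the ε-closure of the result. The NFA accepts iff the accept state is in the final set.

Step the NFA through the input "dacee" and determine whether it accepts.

start: ε-closure({0}) = {0,1,2}
'd' @ 1: {3,4}
'a' @ 2: {5,6,8}
'c' @ 3: {1,2,7,8,9}  [accepting]
'e' @ 4: {1,2,7,8,9}  [accepting]
'e' @ 5: {1,2,7,8,9}  [accepting]
end set {1,2,7,8,9} — state 1 in

Answer: ACCEPT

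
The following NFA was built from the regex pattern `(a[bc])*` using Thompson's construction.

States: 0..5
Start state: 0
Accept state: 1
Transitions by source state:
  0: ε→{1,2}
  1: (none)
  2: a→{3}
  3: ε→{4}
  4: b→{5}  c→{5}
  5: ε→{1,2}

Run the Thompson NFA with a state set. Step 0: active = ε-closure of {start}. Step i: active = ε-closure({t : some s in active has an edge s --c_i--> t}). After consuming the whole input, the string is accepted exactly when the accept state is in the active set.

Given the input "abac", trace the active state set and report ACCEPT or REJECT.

start: ε-closure({0}) = {0,1,2}
'a' @ 1: {3,4}
'b' @ 2: {1,2,5}  (accept∈set)
'a' @ 3: {3,4}
'c' @ 4: {1,2,5}  (accept∈set)
after full input: {1,2,5}  (accept=1 in)

Answer: ACCEPT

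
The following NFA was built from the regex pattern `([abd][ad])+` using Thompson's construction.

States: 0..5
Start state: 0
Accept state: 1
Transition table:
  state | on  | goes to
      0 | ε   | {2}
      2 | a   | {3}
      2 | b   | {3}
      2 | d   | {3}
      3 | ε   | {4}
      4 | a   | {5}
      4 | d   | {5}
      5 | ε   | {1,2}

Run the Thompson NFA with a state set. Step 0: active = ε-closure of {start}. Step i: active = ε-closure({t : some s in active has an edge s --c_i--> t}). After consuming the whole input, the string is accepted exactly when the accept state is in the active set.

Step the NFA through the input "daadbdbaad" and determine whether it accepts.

S₀ = ε-closure({0}) = {0,2}
'd' @ 1: {3,4}
'a' @ 2: {1,2,5}  ✓accept
'a' @ 3: {3,4}
'd' @ 4: {1,2,5}  ✓accept
'b' @ 5: {3,4}
'd' @ 6: {1,2,5}  ✓accept
'b' @ 7: {3,4}
'a' @ 8: {1,2,5}  ✓accept
'a' @ 9: {3,4}
'd' @ 10: {1,2,5}  ✓accept
final: {1,2,5}; accept 1 in set

Answer: ACCEPT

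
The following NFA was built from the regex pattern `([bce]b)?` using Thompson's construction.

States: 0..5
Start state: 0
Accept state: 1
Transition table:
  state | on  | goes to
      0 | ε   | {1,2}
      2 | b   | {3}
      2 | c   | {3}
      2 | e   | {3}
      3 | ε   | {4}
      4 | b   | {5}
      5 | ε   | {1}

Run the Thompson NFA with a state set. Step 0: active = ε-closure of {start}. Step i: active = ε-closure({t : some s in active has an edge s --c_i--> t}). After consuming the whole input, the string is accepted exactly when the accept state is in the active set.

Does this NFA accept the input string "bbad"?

initial (ε-close {0}): {0,1,2}
'b' @ 1: {3,4}
'b' @ 2: {1,5}  (accept∈set)
'a' @ 3: {}  — no active states
rest 'd' ignored (set empty)
end set {} — state 1 not in

Answer: REJECT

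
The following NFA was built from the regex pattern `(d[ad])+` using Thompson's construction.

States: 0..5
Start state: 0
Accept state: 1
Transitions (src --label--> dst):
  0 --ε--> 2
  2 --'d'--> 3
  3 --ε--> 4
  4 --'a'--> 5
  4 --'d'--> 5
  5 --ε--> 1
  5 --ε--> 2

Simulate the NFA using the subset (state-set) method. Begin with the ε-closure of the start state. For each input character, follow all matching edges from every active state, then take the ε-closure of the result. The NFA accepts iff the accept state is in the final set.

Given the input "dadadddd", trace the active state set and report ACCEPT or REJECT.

Answer: ACCEPT

Steps:
S₀ = ε-closure({0}) = {0,2}
'd' @ 1: {3,4}
'a' @ 2: {1,2,5}  (accept∈set)
'd' @ 3: {3,4}
'a' @ 4: {1,2,5}  (accept∈set)
'd' @ 5: {3,4}
'd' @ 6: {1,2,5}  (accept∈set)
'd' @ 7: {3,4}
'd' @ 8: {1,2,5}  (accept∈set)
end set {1,2,5} — state 1 in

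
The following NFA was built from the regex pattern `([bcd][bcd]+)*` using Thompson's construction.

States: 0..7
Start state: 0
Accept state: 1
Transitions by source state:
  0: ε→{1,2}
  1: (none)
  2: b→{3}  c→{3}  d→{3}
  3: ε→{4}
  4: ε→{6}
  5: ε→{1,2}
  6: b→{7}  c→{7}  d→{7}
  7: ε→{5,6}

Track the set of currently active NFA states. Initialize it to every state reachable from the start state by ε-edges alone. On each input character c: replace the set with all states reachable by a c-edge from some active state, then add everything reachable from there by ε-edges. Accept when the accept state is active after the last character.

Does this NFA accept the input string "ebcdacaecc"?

Answer: REJECT

Derivation:
S₀ = ε-closure({0}) = {0,1,2}
'e' @ 1: {}  — no active states
rest 'bcdacaecc' ignored (set empty)
final: {}; accept 1 not in set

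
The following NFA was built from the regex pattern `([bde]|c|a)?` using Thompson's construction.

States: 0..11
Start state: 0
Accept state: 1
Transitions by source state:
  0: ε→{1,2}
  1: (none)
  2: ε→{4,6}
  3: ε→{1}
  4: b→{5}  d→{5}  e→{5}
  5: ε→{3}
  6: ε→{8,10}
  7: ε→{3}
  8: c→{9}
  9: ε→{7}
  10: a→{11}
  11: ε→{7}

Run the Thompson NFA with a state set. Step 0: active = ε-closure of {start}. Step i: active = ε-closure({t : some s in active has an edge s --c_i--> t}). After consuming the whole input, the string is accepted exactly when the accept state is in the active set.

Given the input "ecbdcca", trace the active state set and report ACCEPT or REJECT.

Answer: REJECT

Trace:
initial (ε-close {0}): {0,1,2,4,6,8,10}
'e' @ 1: {1,3,5}  [accepting]
'c' @ 2: {}  — no active states
rest 'bdcca' ignored (set empty)
final: {}; accept 1 not in set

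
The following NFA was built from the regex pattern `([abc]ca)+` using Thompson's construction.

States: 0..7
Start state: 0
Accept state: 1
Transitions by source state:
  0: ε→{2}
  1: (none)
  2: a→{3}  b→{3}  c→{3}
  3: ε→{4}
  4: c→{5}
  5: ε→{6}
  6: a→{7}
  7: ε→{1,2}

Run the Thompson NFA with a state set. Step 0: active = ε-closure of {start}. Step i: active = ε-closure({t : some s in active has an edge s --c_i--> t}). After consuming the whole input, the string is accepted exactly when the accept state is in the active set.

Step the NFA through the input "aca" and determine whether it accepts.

S₀ = ε-closure({0}) = {0,2}
'a' @ 1: {3,4}
'c' @ 2: {5,6}
'a' @ 3: {1,2,7}  ✓accept
final: {1,2,7}; accept 1 in set

Answer: ACCEPT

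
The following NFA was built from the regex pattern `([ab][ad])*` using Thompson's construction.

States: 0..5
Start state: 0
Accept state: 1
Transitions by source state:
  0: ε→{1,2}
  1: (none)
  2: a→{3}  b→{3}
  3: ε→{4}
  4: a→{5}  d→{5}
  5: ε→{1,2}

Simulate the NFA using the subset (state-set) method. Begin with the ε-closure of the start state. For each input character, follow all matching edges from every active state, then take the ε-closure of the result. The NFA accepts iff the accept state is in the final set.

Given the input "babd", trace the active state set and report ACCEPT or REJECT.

S₀ = ε-closure({0}) = {0,1,2}
'b' @ 1: {3,4}
'a' @ 2: {1,2,5}  [accepting]
'b' @ 3: {3,4}
'd' @ 4: {1,2,5}  [accepting]
after full input: {1,2,5}  (accept=1 in)

Answer: ACCEPT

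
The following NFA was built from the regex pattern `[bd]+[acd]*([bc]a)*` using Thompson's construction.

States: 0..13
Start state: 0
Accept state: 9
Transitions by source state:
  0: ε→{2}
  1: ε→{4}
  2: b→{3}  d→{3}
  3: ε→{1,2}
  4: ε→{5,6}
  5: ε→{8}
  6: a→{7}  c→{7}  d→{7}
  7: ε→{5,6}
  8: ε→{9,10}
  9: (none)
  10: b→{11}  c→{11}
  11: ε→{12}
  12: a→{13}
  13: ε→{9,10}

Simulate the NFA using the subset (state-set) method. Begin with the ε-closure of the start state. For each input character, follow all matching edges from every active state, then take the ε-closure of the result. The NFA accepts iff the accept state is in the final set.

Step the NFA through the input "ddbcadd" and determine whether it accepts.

S₀ = ε-closure({0}) = {0,2}
'd' @ 1: {1,2,3,4,5,6,8,9,10}  ✓accept
'd' @ 2: {1,2,3,4,5,6,7,8,9,10}  ✓accept
'b' @ 3: {1,2,3,4,5,6,8,9,10,11,12}  ✓accept
'c' @ 4: {5,6,7,8,9,10,11,12}  ✓accept
'a' @ 5: {5,6,7,8,9,10,13}  ✓accept
'd' @ 6: {5,6,7,8,9,10}  ✓accept
'd' @ 7: {5,6,7,8,9,10}  ✓accept
end set {5,6,7,8,9,10} — state 9 in

Answer: ACCEPT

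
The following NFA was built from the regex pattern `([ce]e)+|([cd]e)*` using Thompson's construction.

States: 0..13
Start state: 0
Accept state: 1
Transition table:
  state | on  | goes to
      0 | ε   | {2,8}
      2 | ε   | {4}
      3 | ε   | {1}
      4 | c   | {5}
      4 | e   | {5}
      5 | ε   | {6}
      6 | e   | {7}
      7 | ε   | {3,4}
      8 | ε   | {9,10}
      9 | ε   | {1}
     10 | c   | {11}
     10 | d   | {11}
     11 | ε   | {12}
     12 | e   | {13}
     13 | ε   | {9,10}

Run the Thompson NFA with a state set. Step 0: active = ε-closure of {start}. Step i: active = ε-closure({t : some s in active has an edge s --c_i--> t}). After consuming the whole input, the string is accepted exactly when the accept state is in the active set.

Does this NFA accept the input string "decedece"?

Answer: ACCEPT

Steps:
start: ε-closure({0}) = {0,1,2,4,8,9,10}
'd' @ 1: {11,12}
'e' @ 2: {1,9,10,13}  (accept∈set)
'c' @ 3: {11,12}
'e' @ 4: {1,9,10,13}  (accept∈set)
'd' @ 5: {11,12}
'e' @ 6: {1,9,10,13}  (accept∈set)
'c' @ 7: {11,12}
'e' @ 8: {1,9,10,13}  (accept∈set)
final: {1,9,10,13}; accept 1 in set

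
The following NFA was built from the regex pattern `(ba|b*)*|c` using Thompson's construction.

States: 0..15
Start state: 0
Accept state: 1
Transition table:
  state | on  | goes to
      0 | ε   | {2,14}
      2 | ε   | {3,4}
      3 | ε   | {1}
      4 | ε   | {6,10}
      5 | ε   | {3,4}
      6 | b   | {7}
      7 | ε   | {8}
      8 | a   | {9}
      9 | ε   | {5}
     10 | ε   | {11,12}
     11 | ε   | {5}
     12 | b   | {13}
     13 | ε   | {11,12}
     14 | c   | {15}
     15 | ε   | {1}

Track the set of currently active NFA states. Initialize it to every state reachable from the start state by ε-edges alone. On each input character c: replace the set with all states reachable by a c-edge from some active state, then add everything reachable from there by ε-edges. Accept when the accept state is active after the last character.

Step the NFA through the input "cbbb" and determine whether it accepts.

initial (ε-close {0}): {0,1,2,3,4,5,6,10,11,12,14}
'c' @ 1: {1,15}  [accepting]
'b' @ 2: {}  — no active states
rest 'bb' ignored (set empty)
end set {} — state 1 not in

Answer: REJECT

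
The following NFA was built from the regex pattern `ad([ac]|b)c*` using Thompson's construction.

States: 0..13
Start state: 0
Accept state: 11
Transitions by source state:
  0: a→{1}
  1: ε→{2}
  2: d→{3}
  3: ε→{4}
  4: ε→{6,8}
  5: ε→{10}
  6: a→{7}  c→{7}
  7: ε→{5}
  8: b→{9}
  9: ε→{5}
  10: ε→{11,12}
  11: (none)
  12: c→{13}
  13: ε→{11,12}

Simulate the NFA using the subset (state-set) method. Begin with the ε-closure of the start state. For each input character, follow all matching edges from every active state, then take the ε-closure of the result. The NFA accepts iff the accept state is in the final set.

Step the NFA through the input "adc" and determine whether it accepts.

Answer: ACCEPT

Trace:
S₀ = ε-closure({0}) = {0}
'a' @ 1: {1,2}
'd' @ 2: {3,4,6,8}
'c' @ 3: {5,7,10,11,12}  [accepting]
after full input: {5,7,10,11,12}  (accept=11 in)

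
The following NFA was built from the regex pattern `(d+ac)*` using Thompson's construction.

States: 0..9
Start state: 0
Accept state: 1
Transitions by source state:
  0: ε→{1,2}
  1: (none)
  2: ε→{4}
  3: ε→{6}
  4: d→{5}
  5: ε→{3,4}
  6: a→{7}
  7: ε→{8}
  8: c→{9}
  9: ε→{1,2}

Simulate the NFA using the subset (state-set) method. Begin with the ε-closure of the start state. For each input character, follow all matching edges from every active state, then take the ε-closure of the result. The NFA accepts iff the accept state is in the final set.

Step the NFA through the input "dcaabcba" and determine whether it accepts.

initial (ε-close {0}): {0,1,2,4}
'd' @ 1: {3,4,5,6}
'c' @ 2: {}  — state set empty
rest 'aabcba' ignored (set empty)
after full input: {}  (accept=1 not in)

Answer: REJECT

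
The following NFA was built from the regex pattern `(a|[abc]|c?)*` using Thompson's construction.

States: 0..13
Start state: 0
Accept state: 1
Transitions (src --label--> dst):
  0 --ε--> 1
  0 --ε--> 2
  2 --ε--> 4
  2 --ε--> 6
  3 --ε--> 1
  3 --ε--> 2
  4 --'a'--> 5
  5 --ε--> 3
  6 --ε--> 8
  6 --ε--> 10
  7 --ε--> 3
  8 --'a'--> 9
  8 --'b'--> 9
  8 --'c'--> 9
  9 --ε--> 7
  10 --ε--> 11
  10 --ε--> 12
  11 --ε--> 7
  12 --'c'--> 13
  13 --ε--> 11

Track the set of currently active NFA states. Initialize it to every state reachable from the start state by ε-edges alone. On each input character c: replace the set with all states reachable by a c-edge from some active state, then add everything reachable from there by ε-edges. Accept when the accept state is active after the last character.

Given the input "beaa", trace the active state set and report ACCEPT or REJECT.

Answer: REJECT

Trace:
S₀ = ε-closure({0}) = {0,1,2,3,4,6,7,8,10,11,12}
'b' @ 1: {1,2,3,4,6,7,8,9,10,11,12}  ✓accept
'e' @ 2: {}  — dead — no transitions
rest 'aa' ignored (set empty)
final: {}; accept 1 not in set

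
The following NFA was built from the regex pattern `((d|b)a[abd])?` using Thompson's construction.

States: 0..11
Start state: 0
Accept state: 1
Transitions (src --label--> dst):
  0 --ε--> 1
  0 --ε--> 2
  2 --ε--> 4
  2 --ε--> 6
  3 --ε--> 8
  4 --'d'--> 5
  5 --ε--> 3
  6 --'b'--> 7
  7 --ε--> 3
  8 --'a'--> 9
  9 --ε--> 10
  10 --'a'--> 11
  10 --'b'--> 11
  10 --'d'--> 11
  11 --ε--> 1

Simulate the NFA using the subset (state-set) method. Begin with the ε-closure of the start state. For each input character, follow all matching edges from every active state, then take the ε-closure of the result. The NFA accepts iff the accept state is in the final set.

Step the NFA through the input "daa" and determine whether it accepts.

initial (ε-close {0}): {0,1,2,4,6}
'd' @ 1: {3,5,8}
'a' @ 2: {9,10}
'a' @ 3: {1,11}  ✓accept
end set {1,11} — state 1 in

Answer: ACCEPT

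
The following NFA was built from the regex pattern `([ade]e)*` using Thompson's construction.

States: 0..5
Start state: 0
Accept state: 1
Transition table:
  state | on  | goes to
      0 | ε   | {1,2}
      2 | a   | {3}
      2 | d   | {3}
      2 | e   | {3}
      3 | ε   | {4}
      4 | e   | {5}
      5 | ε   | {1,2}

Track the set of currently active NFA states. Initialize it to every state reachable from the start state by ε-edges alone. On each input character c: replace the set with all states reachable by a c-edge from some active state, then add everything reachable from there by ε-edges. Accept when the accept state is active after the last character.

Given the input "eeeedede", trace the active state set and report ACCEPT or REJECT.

Answer: ACCEPT

Steps:
S₀ = ε-closure({0}) = {0,1,2}
'e' @ 1: {3,4}
'e' @ 2: {1,2,5}  [accepting]
'e' @ 3: {3,4}
'e' @ 4: {1,2,5}  [accepting]
'd' @ 5: {3,4}
'e' @ 6: {1,2,5}  [accepting]
'd' @ 7: {3,4}
'e' @ 8: {1,2,5}  [accepting]
final: {1,2,5}; accept 1 in set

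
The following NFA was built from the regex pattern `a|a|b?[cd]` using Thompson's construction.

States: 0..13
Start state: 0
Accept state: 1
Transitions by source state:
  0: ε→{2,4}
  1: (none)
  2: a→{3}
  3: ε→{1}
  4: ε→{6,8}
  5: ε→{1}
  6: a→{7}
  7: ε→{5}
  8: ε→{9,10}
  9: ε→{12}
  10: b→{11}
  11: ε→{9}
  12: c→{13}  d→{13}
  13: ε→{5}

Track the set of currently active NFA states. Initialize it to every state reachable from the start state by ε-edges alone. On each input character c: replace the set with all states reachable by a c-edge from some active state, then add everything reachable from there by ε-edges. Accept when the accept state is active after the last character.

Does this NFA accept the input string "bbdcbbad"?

Answer: REJECT

Derivation:
S₀ = ε-closure({0}) = {0,2,4,6,8,9,10,12}
'b' @ 1: {9,11,12}
'b' @ 2: {}  — no active states
rest 'dcbbad' ignored (set empty)
after full input: {}  (accept=1 not in)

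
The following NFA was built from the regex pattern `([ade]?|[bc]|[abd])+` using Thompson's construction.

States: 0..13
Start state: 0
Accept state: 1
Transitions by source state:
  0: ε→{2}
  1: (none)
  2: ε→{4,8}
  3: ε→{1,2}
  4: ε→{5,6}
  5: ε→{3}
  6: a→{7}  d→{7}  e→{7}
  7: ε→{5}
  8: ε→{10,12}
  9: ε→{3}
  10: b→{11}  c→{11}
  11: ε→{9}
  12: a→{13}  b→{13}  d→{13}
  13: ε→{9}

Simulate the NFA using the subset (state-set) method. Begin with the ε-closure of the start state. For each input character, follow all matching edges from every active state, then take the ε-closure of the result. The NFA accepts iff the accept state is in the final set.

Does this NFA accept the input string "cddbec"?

initial (ε-close {0}): {0,1,2,3,4,5,6,8,10,12}
'c' @ 1: {1,2,3,4,5,6,8,9,10,11,12}  (accept∈set)
'd' @ 2: {1,2,3,4,5,6,7,8,9,10,12,13}  (accept∈set)
'd' @ 3: {1,2,3,4,5,6,7,8,9,10,12,13}  (accept∈set)
'b' @ 4: {1,2,3,4,5,6,8,9,10,11,12,13}  (accept∈set)
'e' @ 5: {1,2,3,4,5,6,7,8,10,12}  (accept∈set)
'c' @ 6: {1,2,3,4,5,6,8,9,10,11,12}  (accept∈set)
end set {1,2,3,4,5,6,8,9,10,11,12} — state 1 in

Answer: ACCEPT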